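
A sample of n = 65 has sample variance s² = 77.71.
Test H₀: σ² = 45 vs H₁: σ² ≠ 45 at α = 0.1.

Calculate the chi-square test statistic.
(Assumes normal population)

Answer: χ² = 110.5209, reject H₀

Derivation:
df = n - 1 = 64
χ² = (n-1)s²/σ₀² = 64×77.71/45 = 110.5209
Critical values: χ²_{0.95,64} = 46.595, χ²_{0.05,64} = 83.675
Rejection region: χ² < 46.595 or χ² > 83.675
Decision: reject H₀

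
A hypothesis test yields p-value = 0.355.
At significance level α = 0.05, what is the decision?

Compare p-value to α:
0.355 ≥ 0.05
Decision: fail to reject H₀

Answer: fail to reject H₀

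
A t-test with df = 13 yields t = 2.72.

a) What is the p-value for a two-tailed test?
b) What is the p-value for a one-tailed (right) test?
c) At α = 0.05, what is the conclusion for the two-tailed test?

Using t-distribution with df = 13:
a) Two-tailed: p = 2×P(T > 2.72) = 0.0175
b) One-tailed: p = P(T > 2.72) = 0.0088
c) 0.0175 < 0.05, reject H₀

Answer: a) 0.0175, b) 0.0088, c) reject H₀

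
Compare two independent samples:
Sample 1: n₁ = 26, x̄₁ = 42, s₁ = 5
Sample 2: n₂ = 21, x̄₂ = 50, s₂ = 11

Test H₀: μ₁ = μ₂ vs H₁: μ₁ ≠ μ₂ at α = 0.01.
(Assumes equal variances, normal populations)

Answer: t = -3.3147, reject H₀

Derivation:
Pooled variance: s²_p = [25×5² + 20×11²]/(45) = 67.6667
s_p = 8.2260
SE = s_p×√(1/n₁ + 1/n₂) = 8.2260×√(1/26 + 1/21) = 2.4135
t = (x̄₁ - x̄₂)/SE = (42 - 50)/2.4135 = -3.3147
df = 45, t-critical = ±2.690
Decision: reject H₀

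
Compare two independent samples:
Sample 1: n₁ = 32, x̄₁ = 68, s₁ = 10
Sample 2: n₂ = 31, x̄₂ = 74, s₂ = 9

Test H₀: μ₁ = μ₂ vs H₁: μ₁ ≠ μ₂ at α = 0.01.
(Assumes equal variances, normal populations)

Pooled variance: s²_p = [31×10² + 30×9²]/(61) = 90.6557
s_p = 9.5213
SE = s_p×√(1/n₁ + 1/n₂) = 9.5213×√(1/32 + 1/31) = 2.3994
t = (x̄₁ - x̄₂)/SE = (68 - 74)/2.3994 = -2.5006
df = 61, t-critical = ±2.659
Decision: fail to reject H₀

Answer: t = -2.5006, fail to reject H₀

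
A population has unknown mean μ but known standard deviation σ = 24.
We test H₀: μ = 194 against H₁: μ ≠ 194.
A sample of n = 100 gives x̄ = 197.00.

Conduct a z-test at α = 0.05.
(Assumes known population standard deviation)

Answer: z = 1.2500, fail to reject H₀

Derivation:
Standard error: SE = σ/√n = 24/√100 = 2.4000
z-statistic: z = (x̄ - μ₀)/SE = (197.00 - 194)/2.4000 = 1.2500
Critical value: ±1.960
p-value = 0.2113
Decision: fail to reject H₀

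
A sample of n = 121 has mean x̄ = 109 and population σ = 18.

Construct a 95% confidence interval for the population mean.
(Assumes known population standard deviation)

Confidence level: 95%, α = 0.05
z_0.025 = 1.960
SE = σ/√n = 18/√121 = 1.6364
Margin of error = 1.960 × 1.6364 = 3.2073
CI: x̄ ± margin = 109 ± 3.2073
CI: (105.7927, 112.2073)

Answer: (105.7927, 112.2073)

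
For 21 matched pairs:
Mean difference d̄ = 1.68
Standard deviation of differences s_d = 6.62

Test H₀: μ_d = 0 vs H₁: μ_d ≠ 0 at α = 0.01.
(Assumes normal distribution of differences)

df = n - 1 = 20
SE = s_d/√n = 6.62/√21 = 1.4446
t = d̄/SE = 1.68/1.4446 = 1.1630
Critical value: t_{0.005,20} = ±2.845
p-value ≈ 0.2585
Decision: fail to reject H₀

Answer: t = 1.1630, fail to reject H₀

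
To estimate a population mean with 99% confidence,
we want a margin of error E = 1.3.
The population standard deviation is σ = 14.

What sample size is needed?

Answer: n = 770

Derivation:
z_0.005 = 2.576
n = (z×σ/E)² = (2.576×14/1.3)²
n = 769.5930
Round up: n = 770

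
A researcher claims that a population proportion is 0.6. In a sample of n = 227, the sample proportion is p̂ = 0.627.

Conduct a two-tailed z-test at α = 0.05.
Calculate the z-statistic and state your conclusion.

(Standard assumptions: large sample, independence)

Answer: z = 0.8304, fail to reject H₀

Derivation:
H₀: p = 0.6, H₁: p ≠ 0.6
Standard error: SE = √(p₀(1-p₀)/n) = √(0.6×0.4/227) = 0.032516
z-statistic: z = (p̂ - p₀)/SE = (0.627 - 0.6)/0.032516 = 0.8304
Critical value: z_0.025 = ±1.960
p-value = 0.4063
Decision: fail to reject H₀ at α = 0.05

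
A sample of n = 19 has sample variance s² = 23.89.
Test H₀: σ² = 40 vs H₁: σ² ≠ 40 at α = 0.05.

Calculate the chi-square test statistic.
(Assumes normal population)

df = n - 1 = 18
χ² = (n-1)s²/σ₀² = 18×23.89/40 = 10.7505
Critical values: χ²_{0.975,18} = 8.231, χ²_{0.025,18} = 31.526
Rejection region: χ² < 8.231 or χ² > 31.526
Decision: fail to reject H₀

Answer: χ² = 10.7505, fail to reject H₀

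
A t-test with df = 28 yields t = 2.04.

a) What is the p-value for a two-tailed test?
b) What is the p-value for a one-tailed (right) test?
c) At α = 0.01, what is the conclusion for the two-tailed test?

Using t-distribution with df = 28:
a) Two-tailed: p = 2×P(T > 2.04) = 0.0509
b) One-tailed: p = P(T > 2.04) = 0.0254
c) 0.0509 ≥ 0.01, fail to reject H₀

Answer: a) 0.0509, b) 0.0254, c) fail to reject H₀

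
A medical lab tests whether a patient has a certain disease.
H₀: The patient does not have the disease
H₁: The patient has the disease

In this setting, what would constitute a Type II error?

Type I error: rejecting H₀ when it is actually true (false positive).
Type II error: failing to reject H₀ when H₁ is actually true (false negative).

Answer: Failing to diagnose a patient who actually has the disease (false negative)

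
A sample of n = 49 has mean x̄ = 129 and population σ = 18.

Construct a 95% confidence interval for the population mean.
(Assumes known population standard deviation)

Answer: (123.9601, 134.0399)

Derivation:
Confidence level: 95%, α = 0.05
z_0.025 = 1.960
SE = σ/√n = 18/√49 = 2.5714
Margin of error = 1.960 × 2.5714 = 5.0399
CI: x̄ ± margin = 129 ± 5.0399
CI: (123.9601, 134.0399)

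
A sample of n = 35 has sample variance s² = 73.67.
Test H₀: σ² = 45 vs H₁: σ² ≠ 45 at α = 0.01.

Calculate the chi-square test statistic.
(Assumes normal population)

df = n - 1 = 34
χ² = (n-1)s²/σ₀² = 34×73.67/45 = 55.6618
Critical values: χ²_{0.995,34} = 16.501, χ²_{0.005,34} = 58.964
Rejection region: χ² < 16.501 or χ² > 58.964
Decision: fail to reject H₀

Answer: χ² = 55.6618, fail to reject H₀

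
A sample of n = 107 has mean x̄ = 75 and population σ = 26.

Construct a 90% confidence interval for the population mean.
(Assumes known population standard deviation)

Confidence level: 90%, α = 0.1
z_0.05 = 1.645
SE = σ/√n = 26/√107 = 2.5135
Margin of error = 1.645 × 2.5135 = 4.1347
CI: x̄ ± margin = 75 ± 4.1347
CI: (70.8653, 79.1347)

Answer: (70.8653, 79.1347)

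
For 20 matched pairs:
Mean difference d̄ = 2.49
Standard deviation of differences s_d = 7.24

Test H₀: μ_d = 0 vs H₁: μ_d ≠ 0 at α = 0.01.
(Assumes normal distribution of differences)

Answer: t = 1.5381, fail to reject H₀

Derivation:
df = n - 1 = 19
SE = s_d/√n = 7.24/√20 = 1.6189
t = d̄/SE = 2.49/1.6189 = 1.5381
Critical value: t_{0.005,19} = ±2.861
p-value ≈ 0.1405
Decision: fail to reject H₀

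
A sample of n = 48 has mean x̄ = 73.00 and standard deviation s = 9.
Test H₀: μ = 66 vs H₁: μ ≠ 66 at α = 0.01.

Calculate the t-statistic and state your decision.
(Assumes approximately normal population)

Answer: t = 5.3888, reject H₀

Derivation:
df = n - 1 = 47
SE = s/√n = 9/√48 = 1.2990
t = (x̄ - μ₀)/SE = (73.00 - 66)/1.2990 = 5.3888
Critical value: t_{0.005,47} = ±2.685
p-value < 0.0001
Decision: reject H₀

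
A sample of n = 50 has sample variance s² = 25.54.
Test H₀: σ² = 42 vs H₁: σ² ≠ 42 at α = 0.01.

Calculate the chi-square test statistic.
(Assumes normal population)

Answer: χ² = 29.7967, fail to reject H₀

Derivation:
df = n - 1 = 49
χ² = (n-1)s²/σ₀² = 49×25.54/42 = 29.7967
Critical values: χ²_{0.995,49} = 27.249, χ²_{0.005,49} = 78.231
Rejection region: χ² < 27.249 or χ² > 78.231
Decision: fail to reject H₀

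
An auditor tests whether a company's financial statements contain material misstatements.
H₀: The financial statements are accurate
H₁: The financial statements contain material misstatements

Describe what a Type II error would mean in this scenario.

A Type I error (probability α) occurs when we reject a true H₀.
A Type II error (probability β) occurs when we fail to reject a false H₀.

Answer: Failing to detect material misstatements that are actually present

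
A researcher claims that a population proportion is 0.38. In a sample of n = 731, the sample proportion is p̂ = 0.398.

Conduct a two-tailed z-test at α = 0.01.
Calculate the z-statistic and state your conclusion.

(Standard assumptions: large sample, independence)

H₀: p = 0.38, H₁: p ≠ 0.38
Standard error: SE = √(p₀(1-p₀)/n) = √(0.38×0.62/731) = 0.017953
z-statistic: z = (p̂ - p₀)/SE = (0.398 - 0.38)/0.017953 = 1.0026
Critical value: z_0.005 = ±2.576
p-value = 0.3161
Decision: fail to reject H₀ at α = 0.01

Answer: z = 1.0026, fail to reject H₀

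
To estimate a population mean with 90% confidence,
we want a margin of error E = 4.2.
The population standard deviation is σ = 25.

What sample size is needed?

Answer: n = 96

Derivation:
z_0.05 = 1.645
n = (z×σ/E)² = (1.645×25/4.2)²
n = 95.8767
Round up: n = 96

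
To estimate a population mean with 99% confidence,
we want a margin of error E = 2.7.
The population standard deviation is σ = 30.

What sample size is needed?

Answer: n = 820

Derivation:
z_0.005 = 2.576
n = (z×σ/E)² = (2.576×30/2.7)²
n = 819.2316
Round up: n = 820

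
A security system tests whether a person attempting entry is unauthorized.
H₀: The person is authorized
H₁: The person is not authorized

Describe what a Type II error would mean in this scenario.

Answer: Granting entry to an unauthorized person

Derivation:
A Type I error (probability α) occurs when we reject a true H₀.
A Type II error (probability β) occurs when we fail to reject a false H₀.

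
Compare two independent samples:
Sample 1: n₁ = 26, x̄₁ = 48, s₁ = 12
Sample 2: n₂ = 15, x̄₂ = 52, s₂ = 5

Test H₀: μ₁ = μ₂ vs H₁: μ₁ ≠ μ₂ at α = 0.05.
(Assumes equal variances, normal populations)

Pooled variance: s²_p = [25×12² + 14×5²]/(39) = 101.2821
s_p = 10.0639
SE = s_p×√(1/n₁ + 1/n₂) = 10.0639×√(1/26 + 1/15) = 3.2631
t = (x̄₁ - x̄₂)/SE = (48 - 52)/3.2631 = -1.2258
df = 39, t-critical = ±2.023
Decision: fail to reject H₀

Answer: t = -1.2258, fail to reject H₀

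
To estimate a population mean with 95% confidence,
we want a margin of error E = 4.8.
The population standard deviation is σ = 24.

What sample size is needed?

z_0.025 = 1.960
n = (z×σ/E)² = (1.960×24/4.8)²
n = 96.0400
Round up: n = 97

Answer: n = 97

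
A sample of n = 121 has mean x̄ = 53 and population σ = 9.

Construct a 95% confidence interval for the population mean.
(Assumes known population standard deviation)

Answer: (51.3963, 54.6037)

Derivation:
Confidence level: 95%, α = 0.05
z_0.025 = 1.960
SE = σ/√n = 9/√121 = 0.8182
Margin of error = 1.960 × 0.8182 = 1.6037
CI: x̄ ± margin = 53 ± 1.6037
CI: (51.3963, 54.6037)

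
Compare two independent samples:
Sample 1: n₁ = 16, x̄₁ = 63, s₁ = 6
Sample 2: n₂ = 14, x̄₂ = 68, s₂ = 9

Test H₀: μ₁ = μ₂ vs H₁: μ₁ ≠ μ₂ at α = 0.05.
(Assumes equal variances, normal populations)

Answer: t = -1.8114, fail to reject H₀

Derivation:
Pooled variance: s²_p = [15×6² + 13×9²]/(28) = 56.8929
s_p = 7.5427
SE = s_p×√(1/n₁ + 1/n₂) = 7.5427×√(1/16 + 1/14) = 2.7603
t = (x̄₁ - x̄₂)/SE = (63 - 68)/2.7603 = -1.8114
df = 28, t-critical = ±2.048
Decision: fail to reject H₀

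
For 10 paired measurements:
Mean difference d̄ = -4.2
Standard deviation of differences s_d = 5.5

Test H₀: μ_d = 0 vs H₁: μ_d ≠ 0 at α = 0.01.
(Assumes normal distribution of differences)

df = n - 1 = 9
SE = s_d/√n = 5.5/√10 = 1.7393
t = d̄/SE = -4.2/1.7393 = -2.4148
Critical value: t_{0.005,9} = ±3.250
p-value ≈ 0.0389
Decision: fail to reject H₀

Answer: t = -2.4148, fail to reject H₀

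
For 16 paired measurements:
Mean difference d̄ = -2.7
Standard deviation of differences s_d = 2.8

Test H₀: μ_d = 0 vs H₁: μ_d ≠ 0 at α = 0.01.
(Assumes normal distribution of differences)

Answer: t = -3.8571, reject H₀

Derivation:
df = n - 1 = 15
SE = s_d/√n = 2.8/√16 = 0.7000
t = d̄/SE = -2.7/0.7000 = -3.8571
Critical value: t_{0.005,15} = ±2.947
p-value ≈ 0.0016
Decision: reject H₀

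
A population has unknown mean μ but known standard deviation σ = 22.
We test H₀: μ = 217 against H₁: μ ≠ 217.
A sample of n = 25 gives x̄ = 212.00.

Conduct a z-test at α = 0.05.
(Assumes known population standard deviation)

Standard error: SE = σ/√n = 22/√25 = 4.4000
z-statistic: z = (x̄ - μ₀)/SE = (212.00 - 217)/4.4000 = -1.1364
Critical value: ±1.960
p-value = 0.2558
Decision: fail to reject H₀

Answer: z = -1.1364, fail to reject H₀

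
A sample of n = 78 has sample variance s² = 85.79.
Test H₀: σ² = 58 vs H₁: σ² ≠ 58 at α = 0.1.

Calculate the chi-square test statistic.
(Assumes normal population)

df = n - 1 = 77
χ² = (n-1)s²/σ₀² = 77×85.79/58 = 113.8936
Critical values: χ²_{0.95,77} = 57.786, χ²_{0.05,77} = 98.484
Rejection region: χ² < 57.786 or χ² > 98.484
Decision: reject H₀

Answer: χ² = 113.8936, reject H₀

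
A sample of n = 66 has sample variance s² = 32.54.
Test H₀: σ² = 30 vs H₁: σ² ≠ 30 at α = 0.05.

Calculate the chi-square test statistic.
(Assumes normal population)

Answer: χ² = 70.5033, fail to reject H₀

Derivation:
df = n - 1 = 65
χ² = (n-1)s²/σ₀² = 65×32.54/30 = 70.5033
Critical values: χ²_{0.975,65} = 44.603, χ²_{0.025,65} = 89.177
Rejection region: χ² < 44.603 or χ² > 89.177
Decision: fail to reject H₀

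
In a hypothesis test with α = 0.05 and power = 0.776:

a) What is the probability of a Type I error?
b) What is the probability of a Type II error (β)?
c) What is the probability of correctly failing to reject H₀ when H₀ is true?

a) Type I error probability = α = 0.05
b) Power = P(reject H₀ | H₁ true) = 1 - β = 0.776, so Type II error probability = β = 1 - Power = 0.224
c) P(fail to reject H₀ | H₀ true) = 1 - α = 0.95

Answer: a) 0.05, b) 0.224, c) 0.95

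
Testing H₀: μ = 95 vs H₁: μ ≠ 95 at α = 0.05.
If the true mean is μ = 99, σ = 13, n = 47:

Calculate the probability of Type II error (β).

Answer: β ≈ 0.4406

Derivation:
SE = σ/√n = 13/√47 = 1.8962
Critical values: μ₀ ± z_0.025×SE = 95 ± 1.960×1.8962
Acceptance region: (91.2834, 98.7166)
Under H₁ (μ = 99): z_high = (98.7166 - 99)/1.8962 = -0.1495, z_low = (91.2834 - 99)/1.8962 = -4.0695
β = P(not reject | H₁) = Φ(-0.1495) - Φ(-4.0695) ≈ 0.4406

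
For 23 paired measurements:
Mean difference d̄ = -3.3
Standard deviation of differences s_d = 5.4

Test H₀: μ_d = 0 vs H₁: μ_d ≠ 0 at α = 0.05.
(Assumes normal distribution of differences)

df = n - 1 = 22
SE = s_d/√n = 5.4/√23 = 1.1260
t = d̄/SE = -3.3/1.1260 = -2.9307
Critical value: t_{0.025,22} = ±2.074
p-value ≈ 0.0077
Decision: reject H₀

Answer: t = -2.9307, reject H₀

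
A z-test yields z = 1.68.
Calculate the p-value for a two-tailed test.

Answer: p-value ≈ 0.0930

Derivation:
For z = 1.68:
p = 2×P(Z > |1.68|) = 2×(1 - Φ(1.68)) = 0.0930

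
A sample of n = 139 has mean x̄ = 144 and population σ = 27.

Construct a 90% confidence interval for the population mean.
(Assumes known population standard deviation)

Confidence level: 90%, α = 0.1
z_0.05 = 1.645
SE = σ/√n = 27/√139 = 2.2901
Margin of error = 1.645 × 2.2901 = 3.7672
CI: x̄ ± margin = 144 ± 3.7672
CI: (140.2328, 147.7672)

Answer: (140.2328, 147.7672)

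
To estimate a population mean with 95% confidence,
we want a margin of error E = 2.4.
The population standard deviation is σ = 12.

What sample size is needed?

z_0.025 = 1.960
n = (z×σ/E)² = (1.960×12/2.4)²
n = 96.0400
Round up: n = 97

Answer: n = 97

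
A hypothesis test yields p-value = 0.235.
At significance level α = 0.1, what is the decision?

Compare p-value to α:
0.235 ≥ 0.1
Decision: fail to reject H₀

Answer: fail to reject H₀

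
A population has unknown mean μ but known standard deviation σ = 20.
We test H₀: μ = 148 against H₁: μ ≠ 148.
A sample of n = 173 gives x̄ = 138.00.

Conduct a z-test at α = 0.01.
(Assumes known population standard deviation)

Answer: z = -6.5764, reject H₀

Derivation:
Standard error: SE = σ/√n = 20/√173 = 1.5206
z-statistic: z = (x̄ - μ₀)/SE = (138.00 - 148)/1.5206 = -6.5764
Critical value: ±2.576
p-value < 0.0001
Decision: reject H₀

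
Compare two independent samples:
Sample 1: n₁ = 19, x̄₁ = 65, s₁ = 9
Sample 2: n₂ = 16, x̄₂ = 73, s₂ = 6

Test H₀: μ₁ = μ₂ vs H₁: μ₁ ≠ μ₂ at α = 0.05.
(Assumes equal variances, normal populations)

Pooled variance: s²_p = [18×9² + 15×6²]/(33) = 60.5455
s_p = 7.7811
SE = s_p×√(1/n₁ + 1/n₂) = 7.7811×√(1/19 + 1/16) = 2.6402
t = (x̄₁ - x̄₂)/SE = (65 - 73)/2.6402 = -3.0301
df = 33, t-critical = ±2.035
Decision: reject H₀

Answer: t = -3.0301, reject H₀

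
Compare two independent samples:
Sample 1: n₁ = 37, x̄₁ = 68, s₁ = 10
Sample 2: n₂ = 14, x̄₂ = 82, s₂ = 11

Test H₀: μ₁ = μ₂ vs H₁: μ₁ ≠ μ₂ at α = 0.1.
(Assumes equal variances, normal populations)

Answer: t = -4.3424, reject H₀

Derivation:
Pooled variance: s²_p = [36×10² + 13×11²]/(49) = 105.5714
s_p = 10.2748
SE = s_p×√(1/n₁ + 1/n₂) = 10.2748×√(1/37 + 1/14) = 3.2240
t = (x̄₁ - x̄₂)/SE = (68 - 82)/3.2240 = -4.3424
df = 49, t-critical = ±1.677
Decision: reject H₀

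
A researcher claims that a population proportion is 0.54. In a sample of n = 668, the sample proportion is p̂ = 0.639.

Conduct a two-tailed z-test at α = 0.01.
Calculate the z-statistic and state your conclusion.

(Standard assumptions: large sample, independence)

Answer: z = 5.1338, reject H₀

Derivation:
H₀: p = 0.54, H₁: p ≠ 0.54
Standard error: SE = √(p₀(1-p₀)/n) = √(0.54×0.46/668) = 0.019284
z-statistic: z = (p̂ - p₀)/SE = (0.639 - 0.54)/0.019284 = 5.1338
Critical value: z_0.005 = ±2.576
p-value < 0.0001
Decision: reject H₀ at α = 0.01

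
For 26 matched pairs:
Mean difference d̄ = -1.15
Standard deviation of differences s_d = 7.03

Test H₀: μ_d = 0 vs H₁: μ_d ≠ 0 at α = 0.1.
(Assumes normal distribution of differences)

Answer: t = -0.8341, fail to reject H₀

Derivation:
df = n - 1 = 25
SE = s_d/√n = 7.03/√26 = 1.3787
t = d̄/SE = -1.15/1.3787 = -0.8341
Critical value: t_{0.05,25} = ±1.708
p-value ≈ 0.4121
Decision: fail to reject H₀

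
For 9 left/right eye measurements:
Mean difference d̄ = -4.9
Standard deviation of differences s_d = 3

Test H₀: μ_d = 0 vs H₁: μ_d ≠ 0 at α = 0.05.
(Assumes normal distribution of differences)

df = n - 1 = 8
SE = s_d/√n = 3/√9 = 1.0000
t = d̄/SE = -4.9/1.0000 = -4.9000
Critical value: t_{0.025,8} = ±2.306
p-value ≈ 0.0012
Decision: reject H₀

Answer: t = -4.9000, reject H₀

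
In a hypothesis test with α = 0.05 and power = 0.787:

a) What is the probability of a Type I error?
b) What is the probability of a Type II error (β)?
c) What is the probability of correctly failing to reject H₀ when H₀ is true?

a) Type I error probability = α = 0.05
b) Power = P(reject H₀ | H₁ true) = 1 - β = 0.787, so Type II error probability = β = 1 - Power = 0.213
c) P(fail to reject H₀ | H₀ true) = 1 - α = 0.95

Answer: a) 0.05, b) 0.213, c) 0.95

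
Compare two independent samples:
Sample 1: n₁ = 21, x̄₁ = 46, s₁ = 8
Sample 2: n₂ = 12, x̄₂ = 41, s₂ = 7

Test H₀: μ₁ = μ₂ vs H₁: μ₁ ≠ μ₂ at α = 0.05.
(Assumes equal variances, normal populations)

Pooled variance: s²_p = [20×8² + 11×7²]/(31) = 58.6774
s_p = 7.6601
SE = s_p×√(1/n₁ + 1/n₂) = 7.6601×√(1/21 + 1/12) = 2.7720
t = (x̄₁ - x̄₂)/SE = (46 - 41)/2.7720 = 1.8038
df = 31, t-critical = ±2.040
Decision: fail to reject H₀

Answer: t = 1.8038, fail to reject H₀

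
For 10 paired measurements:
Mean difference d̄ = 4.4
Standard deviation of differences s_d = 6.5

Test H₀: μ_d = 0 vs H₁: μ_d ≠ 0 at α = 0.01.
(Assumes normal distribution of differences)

df = n - 1 = 9
SE = s_d/√n = 6.5/√10 = 2.0555
t = d̄/SE = 4.4/2.0555 = 2.1406
Critical value: t_{0.005,9} = ±3.250
p-value ≈ 0.0610
Decision: fail to reject H₀

Answer: t = 2.1406, fail to reject H₀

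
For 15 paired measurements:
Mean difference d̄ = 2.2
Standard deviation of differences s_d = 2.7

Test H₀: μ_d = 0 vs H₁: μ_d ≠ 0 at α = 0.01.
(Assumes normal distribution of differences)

df = n - 1 = 14
SE = s_d/√n = 2.7/√15 = 0.6971
t = d̄/SE = 2.2/0.6971 = 3.1559
Critical value: t_{0.005,14} = ±2.977
p-value ≈ 0.0070
Decision: reject H₀

Answer: t = 3.1559, reject H₀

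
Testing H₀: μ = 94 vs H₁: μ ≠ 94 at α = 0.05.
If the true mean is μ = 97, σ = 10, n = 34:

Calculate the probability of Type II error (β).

Answer: β ≈ 0.5833

Derivation:
SE = σ/√n = 10/√34 = 1.7150
Critical values: μ₀ ± z_0.025×SE = 94 ± 1.960×1.7150
Acceptance region: (90.6386, 97.3614)
Under H₁ (μ = 97): z_high = (97.3614 - 97)/1.7150 = 0.2107, z_low = (90.6386 - 97)/1.7150 = -3.7093
β = P(not reject | H₁) = Φ(0.2107) - Φ(-3.7093) ≈ 0.5833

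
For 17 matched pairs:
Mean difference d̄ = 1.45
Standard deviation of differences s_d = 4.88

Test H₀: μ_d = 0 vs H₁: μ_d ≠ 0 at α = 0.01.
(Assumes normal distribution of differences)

Answer: t = 1.2251, fail to reject H₀

Derivation:
df = n - 1 = 16
SE = s_d/√n = 4.88/√17 = 1.1836
t = d̄/SE = 1.45/1.1836 = 1.2251
Critical value: t_{0.005,16} = ±2.921
p-value ≈ 0.2383
Decision: fail to reject H₀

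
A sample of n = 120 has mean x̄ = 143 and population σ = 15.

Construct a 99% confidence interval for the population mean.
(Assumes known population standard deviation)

Answer: (139.4727, 146.5273)

Derivation:
Confidence level: 99%, α = 0.01
z_0.005 = 2.576
SE = σ/√n = 15/√120 = 1.3693
Margin of error = 2.576 × 1.3693 = 3.5273
CI: x̄ ± margin = 143 ± 3.5273
CI: (139.4727, 146.5273)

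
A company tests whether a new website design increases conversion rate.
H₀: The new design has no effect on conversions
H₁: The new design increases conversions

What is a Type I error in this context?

Answer: Switching to a new design that doesn't actually help

Derivation:
A Type I error (probability α) occurs when we reject a true H₀.
A Type II error (probability β) occurs when we fail to reject a false H₀.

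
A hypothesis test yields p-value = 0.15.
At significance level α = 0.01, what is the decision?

Compare p-value to α:
0.15 ≥ 0.01
Decision: fail to reject H₀

Answer: fail to reject H₀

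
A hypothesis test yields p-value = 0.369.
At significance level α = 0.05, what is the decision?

Answer: fail to reject H₀

Derivation:
Compare p-value to α:
0.369 ≥ 0.05
Decision: fail to reject H₀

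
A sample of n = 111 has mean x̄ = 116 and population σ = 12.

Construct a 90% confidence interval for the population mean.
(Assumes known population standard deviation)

Answer: (114.1263, 117.8737)

Derivation:
Confidence level: 90%, α = 0.1
z_0.05 = 1.645
SE = σ/√n = 12/√111 = 1.1390
Margin of error = 1.645 × 1.1390 = 1.8737
CI: x̄ ± margin = 116 ± 1.8737
CI: (114.1263, 117.8737)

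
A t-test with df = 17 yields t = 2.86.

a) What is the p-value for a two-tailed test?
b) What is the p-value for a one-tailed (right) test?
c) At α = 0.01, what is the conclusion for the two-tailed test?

Using t-distribution with df = 17:
a) Two-tailed: p = 2×P(T > 2.86) = 0.0108
b) One-tailed: p = P(T > 2.86) = 0.0054
c) 0.0108 ≥ 0.01, fail to reject H₀

Answer: a) 0.0108, b) 0.0054, c) fail to reject H₀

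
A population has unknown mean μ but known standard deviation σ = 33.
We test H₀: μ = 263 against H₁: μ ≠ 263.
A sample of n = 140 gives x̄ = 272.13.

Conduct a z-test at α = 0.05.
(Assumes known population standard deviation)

Standard error: SE = σ/√n = 33/√140 = 2.7890
z-statistic: z = (x̄ - μ₀)/SE = (272.13 - 263)/2.7890 = 3.2736
Critical value: ±1.960
p-value = 0.0011
Decision: reject H₀

Answer: z = 3.2736, reject H₀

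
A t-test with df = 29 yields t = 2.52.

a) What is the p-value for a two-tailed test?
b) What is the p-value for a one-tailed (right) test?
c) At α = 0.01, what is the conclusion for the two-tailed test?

Using t-distribution with df = 29:
a) Two-tailed: p = 2×P(T > 2.52) = 0.0175
b) One-tailed: p = P(T > 2.52) = 0.0087
c) 0.0175 ≥ 0.01, fail to reject H₀

Answer: a) 0.0175, b) 0.0087, c) fail to reject H₀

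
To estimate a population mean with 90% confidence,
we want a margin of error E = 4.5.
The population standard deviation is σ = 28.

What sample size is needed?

Answer: n = 105

Derivation:
z_0.05 = 1.645
n = (z×σ/E)² = (1.645×28/4.5)²
n = 104.7666
Round up: n = 105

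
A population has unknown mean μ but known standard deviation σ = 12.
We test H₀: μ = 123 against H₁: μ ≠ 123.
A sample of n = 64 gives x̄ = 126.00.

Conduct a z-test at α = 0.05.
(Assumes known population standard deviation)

Answer: z = 2.0000, reject H₀

Derivation:
Standard error: SE = σ/√n = 12/√64 = 1.5000
z-statistic: z = (x̄ - μ₀)/SE = (126.00 - 123)/1.5000 = 2.0000
Critical value: ±1.960
p-value = 0.0455
Decision: reject H₀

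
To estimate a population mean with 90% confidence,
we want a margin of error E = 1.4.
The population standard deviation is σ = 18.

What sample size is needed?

z_0.05 = 1.645
n = (z×σ/E)² = (1.645×18/1.4)²
n = 447.3225
Round up: n = 448

Answer: n = 448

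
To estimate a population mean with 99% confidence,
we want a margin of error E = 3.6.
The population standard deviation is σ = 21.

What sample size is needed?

Answer: n = 226

Derivation:
z_0.005 = 2.576
n = (z×σ/E)² = (2.576×21/3.6)²
n = 225.8007
Round up: n = 226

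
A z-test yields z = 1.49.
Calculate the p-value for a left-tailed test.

Answer: p-value ≈ 0.9319

Derivation:
For z = 1.49:
p = P(Z < 1.49) = Φ(1.49) = 0.9319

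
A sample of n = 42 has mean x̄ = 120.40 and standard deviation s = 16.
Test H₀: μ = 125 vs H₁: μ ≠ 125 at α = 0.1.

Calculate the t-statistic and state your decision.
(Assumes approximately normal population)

Answer: t = -1.8632, reject H₀

Derivation:
df = n - 1 = 41
SE = s/√n = 16/√42 = 2.4689
t = (x̄ - μ₀)/SE = (120.40 - 125)/2.4689 = -1.8632
Critical value: t_{0.05,41} = ±1.683
p-value ≈ 0.0696
Decision: reject H₀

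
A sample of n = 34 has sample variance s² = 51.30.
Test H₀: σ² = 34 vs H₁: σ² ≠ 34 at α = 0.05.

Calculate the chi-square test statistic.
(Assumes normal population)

df = n - 1 = 33
χ² = (n-1)s²/σ₀² = 33×51.30/34 = 49.7912
Critical values: χ²_{0.975,33} = 19.047, χ²_{0.025,33} = 50.725
Rejection region: χ² < 19.047 or χ² > 50.725
Decision: fail to reject H₀

Answer: χ² = 49.7912, fail to reject H₀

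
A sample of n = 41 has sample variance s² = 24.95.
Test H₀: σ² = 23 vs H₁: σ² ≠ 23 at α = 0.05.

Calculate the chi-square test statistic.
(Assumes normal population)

Answer: χ² = 43.3913, fail to reject H₀

Derivation:
df = n - 1 = 40
χ² = (n-1)s²/σ₀² = 40×24.95/23 = 43.3913
Critical values: χ²_{0.975,40} = 24.433, χ²_{0.025,40} = 59.342
Rejection region: χ² < 24.433 or χ² > 59.342
Decision: fail to reject H₀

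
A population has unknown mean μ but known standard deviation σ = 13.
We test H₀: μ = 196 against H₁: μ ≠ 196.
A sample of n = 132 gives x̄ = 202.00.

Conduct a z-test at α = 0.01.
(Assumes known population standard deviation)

Standard error: SE = σ/√n = 13/√132 = 1.1315
z-statistic: z = (x̄ - μ₀)/SE = (202.00 - 196)/1.1315 = 5.3027
Critical value: ±2.576
p-value < 0.0001
Decision: reject H₀

Answer: z = 5.3027, reject H₀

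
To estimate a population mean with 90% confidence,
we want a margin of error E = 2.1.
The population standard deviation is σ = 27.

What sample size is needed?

Answer: n = 448

Derivation:
z_0.05 = 1.645
n = (z×σ/E)² = (1.645×27/2.1)²
n = 447.3225
Round up: n = 448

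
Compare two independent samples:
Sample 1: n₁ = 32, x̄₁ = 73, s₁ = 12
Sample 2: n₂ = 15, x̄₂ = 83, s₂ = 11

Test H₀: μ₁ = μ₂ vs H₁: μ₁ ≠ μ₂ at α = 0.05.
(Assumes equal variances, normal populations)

Pooled variance: s²_p = [31×12² + 14×11²]/(45) = 136.8444
s_p = 11.6981
SE = s_p×√(1/n₁ + 1/n₂) = 11.6981×√(1/32 + 1/15) = 3.6605
t = (x̄₁ - x̄₂)/SE = (73 - 83)/3.6605 = -2.7319
df = 45, t-critical = ±2.014
Decision: reject H₀

Answer: t = -2.7319, reject H₀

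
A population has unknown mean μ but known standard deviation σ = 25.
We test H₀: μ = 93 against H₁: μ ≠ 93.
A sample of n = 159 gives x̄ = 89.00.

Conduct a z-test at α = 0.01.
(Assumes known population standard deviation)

Answer: z = -2.0176, fail to reject H₀

Derivation:
Standard error: SE = σ/√n = 25/√159 = 1.9826
z-statistic: z = (x̄ - μ₀)/SE = (89.00 - 93)/1.9826 = -2.0176
Critical value: ±2.576
p-value = 0.0436
Decision: fail to reject H₀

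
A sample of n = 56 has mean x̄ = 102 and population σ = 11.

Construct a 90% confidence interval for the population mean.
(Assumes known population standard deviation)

Confidence level: 90%, α = 0.1
z_0.05 = 1.645
SE = σ/√n = 11/√56 = 1.4699
Margin of error = 1.645 × 1.4699 = 2.4180
CI: x̄ ± margin = 102 ± 2.4180
CI: (99.5820, 104.4180)

Answer: (99.5820, 104.4180)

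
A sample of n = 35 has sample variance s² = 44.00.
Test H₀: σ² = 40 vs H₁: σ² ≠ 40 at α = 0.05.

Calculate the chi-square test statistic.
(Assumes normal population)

Answer: χ² = 37.4000, fail to reject H₀

Derivation:
df = n - 1 = 34
χ² = (n-1)s²/σ₀² = 34×44.00/40 = 37.4000
Critical values: χ²_{0.975,34} = 19.806, χ²_{0.025,34} = 51.966
Rejection region: χ² < 19.806 or χ² > 51.966
Decision: fail to reject H₀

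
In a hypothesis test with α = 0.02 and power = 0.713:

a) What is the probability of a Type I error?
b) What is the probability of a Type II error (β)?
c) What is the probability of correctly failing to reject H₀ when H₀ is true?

a) Type I error probability = α = 0.02
b) Power = P(reject H₀ | H₁ true) = 1 - β = 0.713, so Type II error probability = β = 1 - Power = 0.287
c) P(fail to reject H₀ | H₀ true) = 1 - α = 0.98

Answer: a) 0.02, b) 0.287, c) 0.98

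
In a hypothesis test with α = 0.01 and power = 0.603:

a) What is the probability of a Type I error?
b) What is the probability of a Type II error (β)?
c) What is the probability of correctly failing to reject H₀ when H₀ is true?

a) Type I error probability = α = 0.01
b) Power = P(reject H₀ | H₁ true) = 1 - β = 0.603, so Type II error probability = β = 1 - Power = 0.397
c) P(fail to reject H₀ | H₀ true) = 1 - α = 0.99

Answer: a) 0.01, b) 0.397, c) 0.99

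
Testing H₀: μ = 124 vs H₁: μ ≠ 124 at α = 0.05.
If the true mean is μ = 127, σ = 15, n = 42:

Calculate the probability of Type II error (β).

Answer: β ≈ 0.7461

Derivation:
SE = σ/√n = 15/√42 = 2.3146
Critical values: μ₀ ± z_0.025×SE = 124 ± 1.960×2.3146
Acceptance region: (119.4634, 128.5366)
Under H₁ (μ = 127): z_high = (128.5366 - 127)/2.3146 = 0.6639, z_low = (119.4634 - 127)/2.3146 = -3.2561
β = P(not reject | H₁) = Φ(0.6639) - Φ(-3.2561) ≈ 0.7461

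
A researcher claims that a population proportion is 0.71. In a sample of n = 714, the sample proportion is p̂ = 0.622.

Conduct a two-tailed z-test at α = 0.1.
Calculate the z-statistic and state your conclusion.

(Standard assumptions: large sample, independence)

H₀: p = 0.71, H₁: p ≠ 0.71
Standard error: SE = √(p₀(1-p₀)/n) = √(0.71×0.29/714) = 0.016982
z-statistic: z = (p̂ - p₀)/SE = (0.622 - 0.71)/0.016982 = -5.1820
Critical value: z_0.05 = ±1.645
p-value < 0.0001
Decision: reject H₀ at α = 0.1

Answer: z = -5.1820, reject H₀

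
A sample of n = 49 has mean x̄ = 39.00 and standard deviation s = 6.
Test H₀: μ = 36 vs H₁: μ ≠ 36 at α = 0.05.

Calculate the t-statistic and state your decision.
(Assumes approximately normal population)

df = n - 1 = 48
SE = s/√n = 6/√49 = 0.8571
t = (x̄ - μ₀)/SE = (39.00 - 36)/0.8571 = 3.5002
Critical value: t_{0.025,48} = ±2.011
p-value ≈ 0.0010
Decision: reject H₀

Answer: t = 3.5002, reject H₀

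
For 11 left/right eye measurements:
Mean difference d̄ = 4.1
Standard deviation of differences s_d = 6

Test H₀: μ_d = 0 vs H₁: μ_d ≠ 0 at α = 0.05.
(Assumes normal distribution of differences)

Answer: t = 2.2663, reject H₀

Derivation:
df = n - 1 = 10
SE = s_d/√n = 6/√11 = 1.8091
t = d̄/SE = 4.1/1.8091 = 2.2663
Critical value: t_{0.025,10} = ±2.228
p-value ≈ 0.0469
Decision: reject H₀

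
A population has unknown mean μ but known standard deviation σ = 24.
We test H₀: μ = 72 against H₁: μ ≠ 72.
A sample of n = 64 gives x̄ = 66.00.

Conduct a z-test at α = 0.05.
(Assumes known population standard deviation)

Standard error: SE = σ/√n = 24/√64 = 3.0000
z-statistic: z = (x̄ - μ₀)/SE = (66.00 - 72)/3.0000 = -2.0000
Critical value: ±1.960
p-value = 0.0455
Decision: reject H₀

Answer: z = -2.0000, reject H₀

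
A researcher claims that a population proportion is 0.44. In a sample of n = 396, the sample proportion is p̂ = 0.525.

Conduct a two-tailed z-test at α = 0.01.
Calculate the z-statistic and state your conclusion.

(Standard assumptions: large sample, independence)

Answer: z = 3.4076, reject H₀

Derivation:
H₀: p = 0.44, H₁: p ≠ 0.44
Standard error: SE = √(p₀(1-p₀)/n) = √(0.44×0.56/396) = 0.024944
z-statistic: z = (p̂ - p₀)/SE = (0.525 - 0.44)/0.024944 = 3.4076
Critical value: z_0.005 = ±2.576
p-value = 0.0007
Decision: reject H₀ at α = 0.01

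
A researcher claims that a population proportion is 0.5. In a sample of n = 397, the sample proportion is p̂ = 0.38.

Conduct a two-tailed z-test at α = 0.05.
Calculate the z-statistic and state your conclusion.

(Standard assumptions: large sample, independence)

H₀: p = 0.5, H₁: p ≠ 0.5
Standard error: SE = √(p₀(1-p₀)/n) = √(0.5×0.5/397) = 0.025094
z-statistic: z = (p̂ - p₀)/SE = (0.38 - 0.5)/0.025094 = -4.7820
Critical value: z_0.025 = ±1.960
p-value < 0.0001
Decision: reject H₀ at α = 0.05

Answer: z = -4.7820, reject H₀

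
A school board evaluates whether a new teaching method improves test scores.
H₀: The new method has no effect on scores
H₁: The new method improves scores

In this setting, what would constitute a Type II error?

Answer: Failing to adopt an effective teaching method

Derivation:
Type I error: rejecting H₀ when it is actually true (false positive).
Type II error: failing to reject H₀ when H₁ is actually true (false negative).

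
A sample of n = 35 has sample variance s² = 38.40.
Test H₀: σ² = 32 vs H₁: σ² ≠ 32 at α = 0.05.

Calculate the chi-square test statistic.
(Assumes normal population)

df = n - 1 = 34
χ² = (n-1)s²/σ₀² = 34×38.40/32 = 40.8000
Critical values: χ²_{0.975,34} = 19.806, χ²_{0.025,34} = 51.966
Rejection region: χ² < 19.806 or χ² > 51.966
Decision: fail to reject H₀

Answer: χ² = 40.8000, fail to reject H₀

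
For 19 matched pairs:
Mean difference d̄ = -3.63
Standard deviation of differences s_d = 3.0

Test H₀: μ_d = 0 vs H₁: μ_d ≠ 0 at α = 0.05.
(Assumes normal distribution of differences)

df = n - 1 = 18
SE = s_d/√n = 3.0/√19 = 0.6882
t = d̄/SE = -3.63/0.6882 = -5.2746
Critical value: t_{0.025,18} = ±2.101
p-value ≈ 0.0001
Decision: reject H₀

Answer: t = -5.2746, reject H₀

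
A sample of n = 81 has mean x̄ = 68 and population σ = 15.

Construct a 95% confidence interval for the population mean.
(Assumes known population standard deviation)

Confidence level: 95%, α = 0.05
z_0.025 = 1.960
SE = σ/√n = 15/√81 = 1.6667
Margin of error = 1.960 × 1.6667 = 3.2667
CI: x̄ ± margin = 68 ± 3.2667
CI: (64.7333, 71.2667)

Answer: (64.7333, 71.2667)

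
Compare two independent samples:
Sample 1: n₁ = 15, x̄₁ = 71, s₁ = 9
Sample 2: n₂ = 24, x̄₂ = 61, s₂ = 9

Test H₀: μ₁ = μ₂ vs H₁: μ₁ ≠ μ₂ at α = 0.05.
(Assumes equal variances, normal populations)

Answer: t = 3.3758, reject H₀

Derivation:
Pooled variance: s²_p = [14×9² + 23×9²]/(37) = 81.0000
s_p = 9.0000
SE = s_p×√(1/n₁ + 1/n₂) = 9.0000×√(1/15 + 1/24) = 2.9623
t = (x̄₁ - x̄₂)/SE = (71 - 61)/2.9623 = 3.3758
df = 37, t-critical = ±2.026
Decision: reject H₀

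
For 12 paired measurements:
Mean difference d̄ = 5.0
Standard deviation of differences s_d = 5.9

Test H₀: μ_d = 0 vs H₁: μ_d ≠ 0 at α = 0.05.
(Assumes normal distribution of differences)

df = n - 1 = 11
SE = s_d/√n = 5.9/√12 = 1.7032
t = d̄/SE = 5.0/1.7032 = 2.9357
Critical value: t_{0.025,11} = ±2.201
p-value ≈ 0.0136
Decision: reject H₀

Answer: t = 2.9357, reject H₀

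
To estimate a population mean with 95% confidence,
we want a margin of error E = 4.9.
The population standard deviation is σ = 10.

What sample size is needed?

Answer: n = 16

Derivation:
z_0.025 = 1.960
n = (z×σ/E)² = (1.960×10/4.9)²
n = 16.0000
Already a whole number: n = 16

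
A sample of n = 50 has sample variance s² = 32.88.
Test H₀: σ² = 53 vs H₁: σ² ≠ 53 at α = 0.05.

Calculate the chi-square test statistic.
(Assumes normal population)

df = n - 1 = 49
χ² = (n-1)s²/σ₀² = 49×32.88/53 = 30.3985
Critical values: χ²_{0.975,49} = 31.555, χ²_{0.025,49} = 70.222
Rejection region: χ² < 31.555 or χ² > 70.222
Decision: reject H₀

Answer: χ² = 30.3985, reject H₀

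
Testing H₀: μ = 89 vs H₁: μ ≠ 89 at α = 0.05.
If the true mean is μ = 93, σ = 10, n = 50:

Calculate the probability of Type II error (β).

SE = σ/√n = 10/√50 = 1.4142
Critical values: μ₀ ± z_0.025×SE = 89 ± 1.960×1.4142
Acceptance region: (86.2282, 91.7718)
Under H₁ (μ = 93): z_high = (91.7718 - 93)/1.4142 = -0.8685, z_low = (86.2282 - 93)/1.4142 = -4.7884
β = P(not reject | H₁) = Φ(-0.8685) - Φ(-4.7884) ≈ 0.1926

Answer: β ≈ 0.1926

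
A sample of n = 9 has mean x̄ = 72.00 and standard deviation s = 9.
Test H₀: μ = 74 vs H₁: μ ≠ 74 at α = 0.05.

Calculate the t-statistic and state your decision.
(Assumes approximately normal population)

df = n - 1 = 8
SE = s/√n = 9/√9 = 3.0000
t = (x̄ - μ₀)/SE = (72.00 - 74)/3.0000 = -0.6667
Critical value: t_{0.025,8} = ±2.306
p-value ≈ 0.5237
Decision: fail to reject H₀

Answer: t = -0.6667, fail to reject H₀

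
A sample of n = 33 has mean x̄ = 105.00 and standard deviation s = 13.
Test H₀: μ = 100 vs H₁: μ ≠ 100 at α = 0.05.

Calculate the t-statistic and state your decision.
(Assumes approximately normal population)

df = n - 1 = 32
SE = s/√n = 13/√33 = 2.2630
t = (x̄ - μ₀)/SE = (105.00 - 100)/2.2630 = 2.2095
Critical value: t_{0.025,32} = ±2.037
p-value ≈ 0.0344
Decision: reject H₀

Answer: t = 2.2095, reject H₀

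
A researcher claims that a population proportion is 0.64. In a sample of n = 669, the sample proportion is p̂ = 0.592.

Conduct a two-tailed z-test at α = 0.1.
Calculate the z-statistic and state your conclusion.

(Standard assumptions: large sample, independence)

Answer: z = -2.5865, reject H₀

Derivation:
H₀: p = 0.64, H₁: p ≠ 0.64
Standard error: SE = √(p₀(1-p₀)/n) = √(0.64×0.36/669) = 0.018558
z-statistic: z = (p̂ - p₀)/SE = (0.592 - 0.64)/0.018558 = -2.5865
Critical value: z_0.05 = ±1.645
p-value = 0.0097
Decision: reject H₀ at α = 0.1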